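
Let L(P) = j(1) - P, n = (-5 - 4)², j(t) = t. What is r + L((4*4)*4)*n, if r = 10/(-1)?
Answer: -5113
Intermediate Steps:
n = 81 (n = (-9)² = 81)
r = -10 (r = 10*(-1) = -10)
L(P) = 1 - P
r + L((4*4)*4)*n = -10 + (1 - 4*4*4)*81 = -10 + (1 - 16*4)*81 = -10 + (1 - 1*64)*81 = -10 + (1 - 64)*81 = -10 - 63*81 = -10 - 5103 = -5113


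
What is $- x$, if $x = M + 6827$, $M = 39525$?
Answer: $-46352$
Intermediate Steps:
$x = 46352$ ($x = 39525 + 6827 = 46352$)
$- x = \left(-1\right) 46352 = -46352$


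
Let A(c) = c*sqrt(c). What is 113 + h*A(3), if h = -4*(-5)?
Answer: 113 + 60*sqrt(3) ≈ 216.92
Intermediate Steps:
h = 20
A(c) = c**(3/2)
113 + h*A(3) = 113 + 20*3**(3/2) = 113 + 20*(3*sqrt(3)) = 113 + 60*sqrt(3)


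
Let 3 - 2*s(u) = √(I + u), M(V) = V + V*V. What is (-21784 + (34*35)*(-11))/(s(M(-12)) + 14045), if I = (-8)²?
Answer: -69748/28079 ≈ -2.4840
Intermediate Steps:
I = 64
M(V) = V + V²
s(u) = 3/2 - √(64 + u)/2
(-21784 + (34*35)*(-11))/(s(M(-12)) + 14045) = (-21784 + (34*35)*(-11))/((3/2 - √(64 - 12*(1 - 12))/2) + 14045) = (-21784 + 1190*(-11))/((3/2 - √(64 - 12*(-11))/2) + 14045) = (-21784 - 13090)/((3/2 - √(64 + 132)/2) + 14045) = -34874/((3/2 - √196/2) + 14045) = -34874/((3/2 - ½*14) + 14045) = -34874/((3/2 - 7) + 14045) = -34874/(-11/2 + 14045) = -34874/28079/2 = -34874*2/28079 = -69748/28079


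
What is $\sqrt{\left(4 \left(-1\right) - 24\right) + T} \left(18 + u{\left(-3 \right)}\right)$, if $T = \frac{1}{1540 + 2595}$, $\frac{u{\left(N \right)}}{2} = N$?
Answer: $\frac{12 i \sqrt{478746165}}{4135} \approx 63.498 i$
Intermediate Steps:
$u{\left(N \right)} = 2 N$
$T = \frac{1}{4135} \approx 0.00024184$
$\sqrt{\left(4 \left(-1\right) - 24\right) + T} \left(18 + u{\left(-3 \right)}\right) = \sqrt{\left(4 \left(-1\right) - 24\right) + \frac{1}{4135}} \left(18 + 2 \left(-3\right)\right) = \sqrt{\left(-4 - 24\right) + \frac{1}{4135}} \left(18 - 6\right) = \sqrt{-28 + \frac{1}{4135}} \cdot 12 = \sqrt{- \frac{115779}{4135}} \cdot 12 = \frac{i \sqrt{478746165}}{4135} \cdot 12 = \frac{12 i \sqrt{478746165}}{4135}$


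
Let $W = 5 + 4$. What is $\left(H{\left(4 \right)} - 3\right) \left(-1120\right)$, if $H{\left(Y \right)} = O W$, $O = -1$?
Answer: $13440$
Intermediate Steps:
$W = 9$
$H{\left(Y \right)} = -9$ ($H{\left(Y \right)} = \left(-1\right) 9 = -9$)
$\left(H{\left(4 \right)} - 3\right) \left(-1120\right) = \left(-9 - 3\right) \left(-1120\right) = \left(-12\right) \left(-1120\right) = 13440$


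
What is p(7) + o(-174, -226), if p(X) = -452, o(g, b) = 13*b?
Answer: -3390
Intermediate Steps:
p(7) + o(-174, -226) = -452 + 13*(-226) = -452 - 2938 = -3390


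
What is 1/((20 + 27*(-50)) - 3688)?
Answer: -1/5018 ≈ -0.00019928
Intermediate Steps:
1/((20 + 27*(-50)) - 3688) = 1/((20 - 1350) - 3688) = 1/(-1330 - 3688) = 1/(-5018) = -1/5018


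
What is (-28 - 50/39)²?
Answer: 1304164/1521 ≈ 857.44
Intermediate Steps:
(-28 - 50/39)² = (-1142/39)² = 1304164/1521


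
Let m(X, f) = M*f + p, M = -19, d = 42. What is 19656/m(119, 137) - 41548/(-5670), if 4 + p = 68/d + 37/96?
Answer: -360322534/1654276365 ≈ -0.21781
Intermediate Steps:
p = -447/224 (p = -4 + (68/42 + 37/96) = -4 + (68*(1/42) + 37*(1/96)) = -4 + (34/21 + 37/96) = -4 + 449/224 = -447/224 ≈ -1.9955)
m(X, f) = -447/224 - 19*f (m(X, f) = -19*f - 447/224 = -447/224 - 19*f)
19656/m(119, 137) - 41548/(-5670) = 19656/(-447/224 - 19*137) - 41548/(-5670) = 19656/(-447/224 - 2603) - 41548*(-1/5670) = 19656/(-583519/224) + 20774/2835 = 19656*(-224/583519) + 20774/2835 = -4402944/583519 + 20774/2835 = -360322534/1654276365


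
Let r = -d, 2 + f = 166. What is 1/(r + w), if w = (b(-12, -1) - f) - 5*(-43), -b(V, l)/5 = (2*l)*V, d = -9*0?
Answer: -1/69 ≈ -0.014493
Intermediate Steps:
f = 164 (f = -2 + 166 = 164)
d = 0
b(V, l) = -10*V*l (b(V, l) = -5*2*l*V = -10*V*l)
r = 0 (r = -1*0 = 0)
w = -69 (w = (-10*(-12)*(-1) - 1*164) - 5*(-43) = (-120 - 164) - 1*(-215) = -284 + 215 = -69)
1/(r + w) = 1/(0 - 69) = 1/(-69) = -1/69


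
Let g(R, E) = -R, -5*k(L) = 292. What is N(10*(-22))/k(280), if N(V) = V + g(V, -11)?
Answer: 0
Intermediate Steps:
k(L) = -292/5 (k(L) = -⅕*292 = -292/5)
N(V) = 0 (N(V) = V - V = 0)
N(10*(-22))/k(280) = 0/(-292/5) = 0*(-5/292) = 0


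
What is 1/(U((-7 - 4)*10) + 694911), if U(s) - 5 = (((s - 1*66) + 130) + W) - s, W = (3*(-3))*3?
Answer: 1/694953 ≈ 1.4389e-6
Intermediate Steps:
W = -27 (W = -9*3 = -27)
U(s) = 42 (U(s) = 5 + ((((s - 1*66) + 130) - 27) - s) = 5 + ((((s - 66) + 130) - 27) - s) = 5 + ((((-66 + s) + 130) - 27) - s) = 5 + (((64 + s) - 27) - s) = 5 + ((37 + s) - s) = 5 + 37 = 42)
1/(U((-7 - 4)*10) + 694911) = 1/(42 + 694911) = 1/694953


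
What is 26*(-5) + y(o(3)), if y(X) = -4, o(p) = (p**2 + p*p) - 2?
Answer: -134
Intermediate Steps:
o(p) = -2 + 2*p**2 (o(p) = (p**2 + p**2) - 2 = 2*p**2 - 2 = -2 + 2*p**2)
26*(-5) + y(o(3)) = 26*(-5) - 4 = -130 - 4 = -134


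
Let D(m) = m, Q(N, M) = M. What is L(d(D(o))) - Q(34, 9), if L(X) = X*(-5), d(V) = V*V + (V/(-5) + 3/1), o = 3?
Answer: -66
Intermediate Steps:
d(V) = 3 + V² - V/5 (d(V) = V² + (V*(-⅕) + 3*1) = V² + (-V/5 + 3) = V² + (3 - V/5) = 3 + V² - V/5)
L(X) = -5*X
L(d(D(o))) - Q(34, 9) = -5*(3 + 3² - ⅕*3) - 1*9 = -5*(3 + 9 - ⅗) - 9 = -5*57/5 - 9 = -57 - 9 = -66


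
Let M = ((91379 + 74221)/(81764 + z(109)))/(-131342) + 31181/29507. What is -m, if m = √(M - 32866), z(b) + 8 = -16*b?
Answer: -I*√49376525837491532939478277702623/38760897202591 ≈ -181.29*I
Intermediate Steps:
z(b) = -8 - 16*b
M = 40959281287453/38760897202591 (M = ((91379 + 74221)/(81764 + (-8 - 16*109)))/(-131342) + 31181/29507 = (165600/(81764 + (-8 - 1744)))*(-1/131342) + 31181*(1/29507) = (165600/(81764 - 1752))*(-1/131342) + 31181/29507 = (165600/80012)*(-1/131342) + 31181/29507 = (165600*(1/80012))*(-1/131342) + 31181/29507 = (41400/20003)*(-1/131342) + 31181/29507 = -20700/1313617013 + 31181/29507 = 40959281287453/38760897202591 ≈ 1.0567)
m = I*√49376525837491532939478277702623/38760897202591 (m = √(40959281287453/38760897202591 - 32866) = √(-1273874688179068353/38760897202591) = I*√49376525837491532939478277702623/38760897202591 ≈ 181.29*I)
-m = -I*√49376525837491532939478277702623/38760897202591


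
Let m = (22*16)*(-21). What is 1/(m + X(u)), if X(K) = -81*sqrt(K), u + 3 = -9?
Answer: I/(6*(-1232*I + 27*sqrt(3))) ≈ -0.00013509 + 5.1277e-6*I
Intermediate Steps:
u = -12 (u = -3 - 9 = -12)
m = -7392 (m = 352*(-21) = -7392)
1/(m + X(u)) = 1/(-7392 - 162*I*sqrt(3))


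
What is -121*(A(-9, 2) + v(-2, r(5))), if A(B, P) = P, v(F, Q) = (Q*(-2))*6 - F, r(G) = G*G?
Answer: 35816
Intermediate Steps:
r(G) = G²
v(F, Q) = -F - 12*Q (v(F, Q) = -2*Q*6 - F = -12*Q - F = -F - 12*Q)
-121*(A(-9, 2) + v(-2, r(5))) = -121*(2 + (-1*(-2) - 12*5²)) = -121*(2 + (2 - 12*25)) = -121*(2 + (2 - 300)) = -121*(2 - 298) = -121*(-296) = 35816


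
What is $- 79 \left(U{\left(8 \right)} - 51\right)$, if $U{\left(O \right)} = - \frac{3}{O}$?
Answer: $\frac{32469}{8} \approx 4058.6$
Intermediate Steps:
$- 79 \left(U{\left(8 \right)} - 51\right) = - 79 \left(- \frac{3}{8} - 51\right) = \left(-79\right) \left(- \frac{411}{8}\right) = \frac{32469}{8}$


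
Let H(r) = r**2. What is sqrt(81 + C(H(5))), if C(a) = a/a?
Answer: sqrt(82) ≈ 9.0554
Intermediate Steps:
C(a) = 1
sqrt(81 + C(H(5))) = sqrt(81 + 1) = sqrt(82)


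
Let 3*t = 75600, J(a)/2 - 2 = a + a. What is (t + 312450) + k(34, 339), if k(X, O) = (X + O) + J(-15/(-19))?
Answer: 6422573/19 ≈ 3.3803e+5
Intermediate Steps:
J(a) = 4 + 4*a (J(a) = 4 + 2*(a + a) = 4 + 2*(2*a) = 4 + 4*a)
t = 25200 (t = (1/3)*75600 = 25200)
k(X, O) = 136/19 + O + X (k(X, O) = (X + O) + (4 + 4*(-15/(-19))) = (O + X) + (4 + 4*(-15*(-1/19))) = (O + X) + (4 + 4*(15/19)) = (O + X) + (4 + 60/19) = (O + X) + 136/19 = 136/19 + O + X)
(t + 312450) + k(34, 339) = (25200 + 312450) + (136/19 + 339 + 34) = 337650 + 7223/19 = 6422573/19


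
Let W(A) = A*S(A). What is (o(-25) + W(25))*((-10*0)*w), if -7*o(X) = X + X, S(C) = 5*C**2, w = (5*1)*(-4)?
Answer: 0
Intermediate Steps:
w = -20 (w = 5*(-4) = -20)
W(A) = 5*A**3 (W(A) = A*(5*A**2) = 5*A**3)
o(X) = -2*X/7 (o(X) = -(X + X)/7 = -2*X/7)
(o(-25) + W(25))*((-10*0)*w) = (-2/7*(-25) + 5*25**3)*(-10*0*(-20)) = (50/7 + 5*15625)*(0*(-20)) = (50/7 + 78125)*0 = (546925/7)*0 = 0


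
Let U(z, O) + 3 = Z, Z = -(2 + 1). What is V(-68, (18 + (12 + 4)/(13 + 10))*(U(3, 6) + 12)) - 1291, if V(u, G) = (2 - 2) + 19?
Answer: -1272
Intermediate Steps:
Z = -3 (Z = -1*3 = -3)
U(z, O) = -6 (U(z, O) = -3 - 3 = -6)
V(u, G) = 19 (V(u, G) = 0 + 19 = 19)
V(-68, (18 + (12 + 4)/(13 + 10))*(U(3, 6) + 12)) - 1291 = 19 - 1291 = -1272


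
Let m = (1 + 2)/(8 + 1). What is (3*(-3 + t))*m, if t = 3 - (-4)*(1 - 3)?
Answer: -8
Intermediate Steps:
t = -5 (t = 3 - (-4)*(-2) = 3 - 1*8 = 3 - 8 = -5)
m = ⅓ (m = 3/9 = 3*(⅑) = ⅓ ≈ 0.33333)
(3*(-3 + t))*m = (3*(-3 - 5))*(⅓) = (3*(-8))*(⅓) = -24*⅓ = -8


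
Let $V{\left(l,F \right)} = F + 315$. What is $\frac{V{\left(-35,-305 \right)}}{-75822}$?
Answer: $- \frac{5}{37911} \approx -0.00013189$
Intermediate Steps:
$V{\left(l,F \right)} = 315 + F$
$\frac{V{\left(-35,-305 \right)}}{-75822} = \frac{315 - 305}{-75822} = 10 \left(- \frac{1}{75822}\right) = - \frac{5}{37911}$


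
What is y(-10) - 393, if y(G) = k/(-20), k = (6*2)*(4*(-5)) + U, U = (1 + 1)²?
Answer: -1906/5 ≈ -381.20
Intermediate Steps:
U = 4 (U = 2² = 4)
k = -236 (k = (6*2)*(4*(-5)) + 4 = 12*(-20) + 4 = -240 + 4 = -236)
y(G) = 59/5 (y(G) = -236/(-20) = -236*(-1/20) = 59/5)
y(-10) - 393 = 59/5 - 393 = -1906/5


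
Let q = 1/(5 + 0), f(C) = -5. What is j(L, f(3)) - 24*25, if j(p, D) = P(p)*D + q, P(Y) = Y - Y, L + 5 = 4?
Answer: -2999/5 ≈ -599.80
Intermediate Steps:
L = -1 (L = -5 + 4 = -1)
P(Y) = 0
q = 1/5 ≈ 0.20000
j(p, D) = 1/5 (j(p, D) = 0*D + 1/5 = 0 + 1/5 = 1/5)
j(L, f(3)) - 24*25 = 1/5 - 24*25 = 1/5 - 600 = -2999/5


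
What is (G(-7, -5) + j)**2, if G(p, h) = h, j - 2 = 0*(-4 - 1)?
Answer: 9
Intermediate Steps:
j = 2 (j = 2 + 0*(-4 - 1) = 2 + 0*(-5) = 2 + 0 = 2)
(G(-7, -5) + j)**2 = (-5 + 2)**2 = (-3)**2 = 9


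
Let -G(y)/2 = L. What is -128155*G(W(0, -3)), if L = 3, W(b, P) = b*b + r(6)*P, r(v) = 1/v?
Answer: 768930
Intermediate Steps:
W(b, P) = b² + P/6 (W(b, P) = b*b + P/6 = b² + P/6)
G(y) = -6 (G(y) = -2*3 = -6)
-128155*G(W(0, -3)) = -128155*(-6) = 768930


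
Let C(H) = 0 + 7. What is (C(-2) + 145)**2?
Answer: 23104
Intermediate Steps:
C(H) = 7
(C(-2) + 145)**2 = (7 + 145)**2 = 152**2 = 23104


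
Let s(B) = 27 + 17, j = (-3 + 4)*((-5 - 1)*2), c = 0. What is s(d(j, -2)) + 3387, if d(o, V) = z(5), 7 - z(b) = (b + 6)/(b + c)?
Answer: 3431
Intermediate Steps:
z(b) = 7 - (6 + b)/b (z(b) = 7 - (b + 6)/(b + 0) = 7 - (6 + b)/b)
j = -12 (j = 1*(-6*2) = 1*(-12) = -12)
d(o, V) = 24/5 (d(o, V) = 6 - 6/5 = 24/5)
s(B) = 44
s(d(j, -2)) + 3387 = 44 + 3387 = 3431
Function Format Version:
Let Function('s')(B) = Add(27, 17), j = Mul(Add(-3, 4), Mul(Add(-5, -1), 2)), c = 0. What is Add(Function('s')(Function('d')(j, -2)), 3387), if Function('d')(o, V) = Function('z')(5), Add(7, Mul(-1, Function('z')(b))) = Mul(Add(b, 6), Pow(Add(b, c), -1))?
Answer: 3431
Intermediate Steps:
Function('z')(b) = Add(7, Mul(-1, Pow(b, -1), Add(6, b))) (Function('z')(b) = Add(7, Mul(-1, Mul(Add(b, 6), Pow(Add(b, 0), -1)))) = Add(7, Mul(-1, Mul(Add(6, b), Pow(b, -1)))) = Add(7, Mul(-1, Mul(Pow(b, -1), Add(6, b)))) = Add(7, Mul(-1, Pow(b, -1), Add(6, b))))
j = -12 (j = Mul(1, Mul(-6, 2)) = Mul(1, -12) = -12)
Function('d')(o, V) = Rational(24, 5) (Function('d')(o, V) = Add(6, Mul(-6, Pow(5, -1))) = Add(6, Mul(-6, Rational(1, 5))) = Add(6, Rational(-6, 5)) = Rational(24, 5))
Function('s')(B) = 44
Add(Function('s')(Function('d')(j, -2)), 3387) = Add(44, 3387) = 3431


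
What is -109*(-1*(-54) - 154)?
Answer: 10900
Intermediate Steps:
-109*(-1*(-54) - 154) = -109*(54 - 154) = -109*(-100) = 10900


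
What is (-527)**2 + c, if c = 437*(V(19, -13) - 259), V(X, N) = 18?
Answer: 172412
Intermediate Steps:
c = -105317 (c = 437*(18 - 259) = 437*(-241) = -105317)
(-527)**2 + c = (-527)**2 - 105317 = 277729 - 105317 = 172412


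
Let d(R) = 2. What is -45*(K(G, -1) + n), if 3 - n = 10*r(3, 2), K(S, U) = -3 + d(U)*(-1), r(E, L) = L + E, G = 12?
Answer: 2340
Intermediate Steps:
r(E, L) = E + L
K(S, U) = -5 (K(S, U) = -3 + 2*(-1) = -3 - 2 = -5)
n = -47 (n = 3 - 10*(3 + 2) = 3 - 10*5 = 3 - 1*50 = 3 - 50 = -47)
-45*(K(G, -1) + n) = -45*(-5 - 47) = -45*(-52) = 2340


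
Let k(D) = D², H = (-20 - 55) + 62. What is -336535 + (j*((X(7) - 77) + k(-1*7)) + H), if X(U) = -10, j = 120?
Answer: -341108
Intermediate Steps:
H = -13 (H = -75 + 62 = -13)
-336535 + (j*((X(7) - 77) + k(-1*7)) + H) = -336535 + (120*((-10 - 77) + (-1*7)²) - 13) = -336535 + (120*(-87 + (-7)²) - 13) = -336535 + (120*(-87 + 49) - 13) = -336535 + (120*(-38) - 13) = -336535 + (-4560 - 13) = -336535 - 4573 = -341108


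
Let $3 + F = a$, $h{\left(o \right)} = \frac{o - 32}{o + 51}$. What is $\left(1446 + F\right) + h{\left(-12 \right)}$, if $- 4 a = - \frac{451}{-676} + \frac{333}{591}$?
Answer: $\frac{2303711759}{1598064} \approx 1441.6$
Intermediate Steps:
$h{\left(o \right)} = \frac{-32 + o}{51 + o}$
$a = - \frac{163883}{532688}$ ($a = - \frac{- \frac{451}{-676} + \frac{333}{591}}{4} = - \frac{\left(-451\right) \left(- \frac{1}{676}\right) + 333 \cdot \frac{1}{591}}{4} = - \frac{\frac{451}{676} + \frac{111}{197}}{4} = \left(- \frac{1}{4}\right) \frac{163883}{133172} = - \frac{163883}{532688} \approx -0.30765$)
$F = - \frac{1761947}{532688}$ ($F = -3 - \frac{163883}{532688} = - \frac{1761947}{532688} \approx -3.3077$)
$\left(1446 + F\right) + h{\left(-12 \right)} = \left(1446 - \frac{1761947}{532688}\right) + \frac{-32 - 12}{51 - 12} = \frac{768504901}{532688} + \frac{1}{39} \left(-44\right) = \frac{768504901}{532688} - \frac{44}{39} = \frac{2303711759}{1598064}$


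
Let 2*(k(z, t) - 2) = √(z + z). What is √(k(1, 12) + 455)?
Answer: √(1828 + 2*√2)/2 ≈ 21.394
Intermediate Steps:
k(z, t) = 2 + √2*√z/2 (k(z, t) = 2 + √(z + z)/2 = 2 + √(2*z)/2 = 2 + (√2*√z)/2 = 2 + √2*√z/2)
√(k(1, 12) + 455) = √((2 + √2*√1/2) + 455) = √((2 + (½)*√2*1) + 455) = √((2 + √2/2) + 455) = √(457 + √2/2)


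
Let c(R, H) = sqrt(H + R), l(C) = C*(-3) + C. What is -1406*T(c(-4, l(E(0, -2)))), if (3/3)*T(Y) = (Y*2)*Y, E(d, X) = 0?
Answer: 11248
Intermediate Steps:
l(C) = -2*C (l(C) = -3*C + C = -2*C)
T(Y) = 2*Y**2 (T(Y) = (Y*2)*Y = (2*Y)*Y = 2*Y**2)
-1406*T(c(-4, l(E(0, -2)))) = -2812*(sqrt(-2*0 - 4))**2 = -2812*(sqrt(0 - 4))**2 = -2812*(sqrt(-4))**2 = -2812*(2*I)**2 = -2812*(-4) = -1406*(-8) = 11248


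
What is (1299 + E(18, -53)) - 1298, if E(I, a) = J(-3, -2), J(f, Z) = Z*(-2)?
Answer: 5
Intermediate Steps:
J(f, Z) = -2*Z
E(I, a) = 4 (E(I, a) = -2*(-2) = 4)
(1299 + E(18, -53)) - 1298 = (1299 + 4) - 1298 = 1303 - 1298 = 5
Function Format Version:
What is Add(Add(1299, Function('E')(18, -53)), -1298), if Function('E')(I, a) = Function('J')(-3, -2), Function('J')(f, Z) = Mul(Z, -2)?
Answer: 5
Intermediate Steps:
Function('J')(f, Z) = Mul(-2, Z)
Function('E')(I, a) = 4 (Function('E')(I, a) = Mul(-2, -2) = 4)
Add(Add(1299, Function('E')(18, -53)), -1298) = Add(Add(1299, 4), -1298) = Add(1303, -1298) = 5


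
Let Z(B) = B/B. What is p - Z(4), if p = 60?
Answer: 59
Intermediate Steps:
Z(B) = 1
p - Z(4) = 60 - 1*1 = 60 - 1 = 59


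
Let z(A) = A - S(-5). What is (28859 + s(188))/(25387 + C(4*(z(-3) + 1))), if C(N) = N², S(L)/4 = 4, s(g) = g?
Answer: 29047/30571 ≈ 0.95015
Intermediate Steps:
S(L) = 16 (S(L) = 4*4 = 16)
z(A) = -16 + A (z(A) = A - 1*16 = A - 16 = -16 + A)
(28859 + s(188))/(25387 + C(4*(z(-3) + 1))) = (28859 + 188)/(25387 + (4*((-16 - 3) + 1))²) = 29047/(25387 + (4*(-19 + 1))²) = 29047/(25387 + (4*(-18))²) = 29047/(25387 + (-72)²) = 29047/(25387 + 5184) = 29047/30571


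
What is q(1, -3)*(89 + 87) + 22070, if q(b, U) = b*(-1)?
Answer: 21894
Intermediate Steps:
q(b, U) = -b
q(1, -3)*(89 + 87) + 22070 = (-1*1)*(89 + 87) + 22070 = -1*176 + 22070 = -176 + 22070 = 21894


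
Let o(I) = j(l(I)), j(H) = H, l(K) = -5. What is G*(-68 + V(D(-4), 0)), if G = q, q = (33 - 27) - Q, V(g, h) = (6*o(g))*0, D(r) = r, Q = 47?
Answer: 2788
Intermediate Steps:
o(I) = -5
V(g, h) = 0 (V(g, h) = (6*(-5))*0 = -30*0 = 0)
q = -41 (q = (33 - 27) - 1*47 = 6 - 47 = -41)
G = -41
G*(-68 + V(D(-4), 0)) = -41*(-68 + 0) = -41*(-68) = 2788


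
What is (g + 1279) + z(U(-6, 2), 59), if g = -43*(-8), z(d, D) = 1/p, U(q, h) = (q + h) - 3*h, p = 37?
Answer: 60052/37 ≈ 1623.0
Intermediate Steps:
U(q, h) = q - 2*h (U(q, h) = (h + q) - 3*h = q - 2*h)
z(d, D) = 1/37
g = 344
(g + 1279) + z(U(-6, 2), 59) = (344 + 1279) + 1/37 = 1623 + 1/37 = 60052/37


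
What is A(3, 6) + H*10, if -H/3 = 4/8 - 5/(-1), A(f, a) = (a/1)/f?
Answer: -163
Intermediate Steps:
A(f, a) = a/f (A(f, a) = (a*1)/f = a/f)
H = -33/2 (H = -3*(4/8 - 5/(-1)) = -3*(4*(⅛) - 5*(-1)) = -3*(½ + 5) = -3*11/2 = -33/2 ≈ -16.500)
A(3, 6) + H*10 = 6/3 - 33/2*10 = 6*(⅓) - 165 = 2 - 165 = -163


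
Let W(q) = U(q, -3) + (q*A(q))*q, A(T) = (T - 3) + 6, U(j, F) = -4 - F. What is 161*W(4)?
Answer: 17871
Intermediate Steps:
A(T) = 3 + T (A(T) = (-3 + T) + 6 = 3 + T)
W(q) = -1 + q²*(3 + q) (W(q) = (-4 - 1*(-3)) + (q*(3 + q))*q = (-4 + 3) + q²*(3 + q) = -1 + q²*(3 + q))
161*W(4) = 161*(-1 + 4²*(3 + 4)) = 161*(-1 + 16*7) = 161*(-1 + 112) = 161*111 = 17871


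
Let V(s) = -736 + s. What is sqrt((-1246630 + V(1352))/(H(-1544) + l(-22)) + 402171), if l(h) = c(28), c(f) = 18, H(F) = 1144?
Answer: 2*sqrt(690792234)/83 ≈ 633.32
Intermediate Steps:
l(h) = 18
sqrt((-1246630 + V(1352))/(H(-1544) + l(-22)) + 402171) = sqrt((-1246630 + (-736 + 1352))/(1144 + 18) + 402171) = sqrt((-1246630 + 616)/1162 + 402171) = sqrt(-1246014*1/1162 + 402171) = sqrt(-89001/83 + 402171) = sqrt(33291192/83) = 2*sqrt(690792234)/83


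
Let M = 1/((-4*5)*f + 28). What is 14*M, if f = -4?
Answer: 7/54 ≈ 0.12963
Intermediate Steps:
M = 1/108 (M = 1/(-4*5*(-4) + 28) = 1/(-20*(-4) + 28) = 1/(80 + 28) = 1/108 ≈ 0.0092593)
14*M = 14*(1/108) = 7/54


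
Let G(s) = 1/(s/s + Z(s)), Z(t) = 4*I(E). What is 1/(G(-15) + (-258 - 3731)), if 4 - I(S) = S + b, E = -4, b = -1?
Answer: -37/147592 ≈ -0.00025069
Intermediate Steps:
I(S) = 5 - S (I(S) = 4 - (S - 1) = 4 - (-1 + S) = 4 + (1 - S) = 5 - S)
Z(t) = 36 (Z(t) = 4*(5 - 1*(-4)) = 4*(5 + 4) = 4*9 = 36)
G(s) = 1/37 (G(s) = 1/(s/s + 36) = 1/(1 + 36) = 1/37)
1/(G(-15) + (-258 - 3731)) = 1/(1/37 + (-258 - 3731)) = 1/(1/37 - 3989) = 1/(-147592/37) = -37/147592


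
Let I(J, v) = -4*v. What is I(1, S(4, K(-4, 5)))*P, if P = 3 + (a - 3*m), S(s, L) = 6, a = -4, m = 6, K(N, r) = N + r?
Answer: 456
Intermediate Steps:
P = -19 (P = 3 + (-4 - 3*6) = 3 + (-4 - 18) = 3 - 22 = -19)
I(1, S(4, K(-4, 5)))*P = -4*6*(-19) = -24*(-19) = 456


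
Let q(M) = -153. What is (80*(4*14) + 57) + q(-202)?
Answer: 4384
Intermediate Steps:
(80*(4*14) + 57) + q(-202) = (80*(4*14) + 57) - 153 = (80*56 + 57) - 153 = (4480 + 57) - 153 = 4537 - 153 = 4384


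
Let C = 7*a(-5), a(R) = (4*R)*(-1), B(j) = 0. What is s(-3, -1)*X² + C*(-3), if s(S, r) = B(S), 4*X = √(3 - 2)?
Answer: -420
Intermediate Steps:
X = ¼ (X = √(3 - 2)/4 = √1/4 = (¼)*1 = ¼ ≈ 0.25000)
s(S, r) = 0
a(R) = -4*R
C = 140 (C = 7*(-4*(-5)) = 7*20 = 140)
s(-3, -1)*X² + C*(-3) = 0*(¼)² + 140*(-3) = 0*(1/16) - 420 = 0 - 420 = -420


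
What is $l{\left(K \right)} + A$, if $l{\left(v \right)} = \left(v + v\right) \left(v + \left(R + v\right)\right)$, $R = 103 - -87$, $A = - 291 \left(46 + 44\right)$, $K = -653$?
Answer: $1431306$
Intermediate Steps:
$A = -26190$ ($A = \left(-291\right) 90 = -26190$)
$R = 190$ ($R = 103 + 87 = 190$)
$l{\left(v \right)} = 2 v \left(190 + 2 v\right)$ ($l{\left(v \right)} = \left(v + v\right) \left(v + \left(190 + v\right)\right) = 2 v \left(190 + 2 v\right)$)
$l{\left(K \right)} + A = 4 \left(-653\right) \left(95 - 653\right) - 26190 = 4 \left(-653\right) \left(-558\right) - 26190 = 1457496 - 26190 = 1431306$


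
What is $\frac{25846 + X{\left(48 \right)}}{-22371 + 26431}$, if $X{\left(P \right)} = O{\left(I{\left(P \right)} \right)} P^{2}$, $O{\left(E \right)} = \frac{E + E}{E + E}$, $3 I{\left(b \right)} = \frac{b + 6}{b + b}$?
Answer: $\frac{2815}{406} \approx 6.9335$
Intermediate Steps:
$I{\left(b \right)} = \frac{6 + b}{6 b}$ ($I{\left(b \right)} = \frac{\left(b + 6\right) \frac{1}{b + b}}{3} = \frac{\left(6 + b\right) \frac{1}{2 b}}{3} = \frac{\frac{1}{2} \frac{1}{b} \left(6 + b\right)}{3} = \frac{6 + b}{6 b}$)
$O{\left(E \right)} = 1$ ($O{\left(E \right)} = \frac{2 E}{2 E} = 2 E \frac{1}{2 E} = 1$)
$X{\left(P \right)} = P^{2}$ ($X{\left(P \right)} = 1 P^{2} = P^{2}$)
$\frac{25846 + X{\left(48 \right)}}{-22371 + 26431} = \frac{25846 + 48^{2}}{-22371 + 26431} = \frac{25846 + 2304}{4060} = 28150 \cdot \frac{1}{4060} = \frac{2815}{406}$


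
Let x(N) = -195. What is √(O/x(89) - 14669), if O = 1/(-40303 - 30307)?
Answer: I*√111240298511432142/2753790 ≈ 121.12*I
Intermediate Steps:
O = -1/70610 (O = 1/(-70610) = -1/70610 ≈ -1.4162e-5)
√(O/x(89) - 14669) = √(-1/70610/(-195) - 14669) = √(-1/70610*(-1/195) - 14669) = √(1/13768950 - 14669) = √(-201976727549/13768950) = I*√111240298511432142/2753790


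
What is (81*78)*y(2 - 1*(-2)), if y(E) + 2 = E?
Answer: 12636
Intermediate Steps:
y(E) = -2 + E
(81*78)*y(2 - 1*(-2)) = (81*78)*(-2 + (2 - 1*(-2))) = 6318*(-2 + (2 + 2)) = 6318*(-2 + 4) = 6318*2 = 12636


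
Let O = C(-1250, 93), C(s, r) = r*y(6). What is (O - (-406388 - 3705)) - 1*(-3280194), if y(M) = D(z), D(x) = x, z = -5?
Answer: 3689822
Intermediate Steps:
y(M) = -5
C(s, r) = -5*r (C(s, r) = r*(-5) = -5*r)
O = -465 (O = -5*93 = -465)
(O - (-406388 - 3705)) - 1*(-3280194) = (-465 - (-406388 - 3705)) - 1*(-3280194) = (-465 - 1*(-410093)) + 3280194 = (-465 + 410093) + 3280194 = 409628 + 3280194 = 3689822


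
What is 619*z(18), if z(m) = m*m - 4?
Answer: 198080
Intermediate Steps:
z(m) = -4 + m² (z(m) = m² - 4 = -4 + m²)
619*z(18) = 619*(-4 + 18²) = 619*(-4 + 324) = 619*320 = 198080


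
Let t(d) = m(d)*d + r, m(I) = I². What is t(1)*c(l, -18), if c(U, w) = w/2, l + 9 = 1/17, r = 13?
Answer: -126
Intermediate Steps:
l = -152/17 (l = -9 + 1/17 = -152/17 ≈ -8.9412)
c(U, w) = w/2 (c(U, w) = w*(½) = w/2)
t(d) = 13 + d³ (t(d) = d²*d + 13 = d³ + 13 = 13 + d³)
t(1)*c(l, -18) = (13 + 1³)*((½)*(-18)) = (13 + 1)*(-9) = 14*(-9) = -126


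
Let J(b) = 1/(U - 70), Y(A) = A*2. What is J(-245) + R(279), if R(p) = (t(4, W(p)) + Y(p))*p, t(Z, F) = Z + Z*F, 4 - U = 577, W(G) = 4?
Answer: 103691465/643 ≈ 1.6126e+5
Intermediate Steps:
Y(A) = 2*A
U = -573 (U = 4 - 1*577 = 4 - 577 = -573)
t(Z, F) = Z + F*Z
R(p) = p*(20 + 2*p) (R(p) = (4*(1 + 4) + 2*p)*p = (4*5 + 2*p)*p = (20 + 2*p)*p = p*(20 + 2*p))
J(b) = -1/643 (J(b) = 1/(-573 - 70) = 1/(-643) = -1/643)
J(-245) + R(279) = -1/643 + 2*279*(10 + 279) = -1/643 + 2*279*289 = -1/643 + 161262 = 103691465/643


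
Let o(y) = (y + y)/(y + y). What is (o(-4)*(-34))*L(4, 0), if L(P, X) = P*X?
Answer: 0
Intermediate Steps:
o(y) = 1 (o(y) = (2*y)/((2*y)) = (2*y)*(1/(2*y)) = 1)
(o(-4)*(-34))*L(4, 0) = (1*(-34))*(4*0) = -34*0 = 0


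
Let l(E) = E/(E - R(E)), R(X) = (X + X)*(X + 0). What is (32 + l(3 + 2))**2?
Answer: 82369/81 ≈ 1016.9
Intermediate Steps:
R(X) = 2*X**2 (R(X) = (2*X)*X = 2*X**2)
l(E) = E/(E - 2*E**2)
(32 + l(3 + 2))**2 = (32 - 1/(-1 + 2*(3 + 2)))**2 = (32 - 1/(-1 + 2*5))**2 = (32 - 1/(-1 + 10))**2 = (32 - 1/9)**2 = (287/9)**2 = 82369/81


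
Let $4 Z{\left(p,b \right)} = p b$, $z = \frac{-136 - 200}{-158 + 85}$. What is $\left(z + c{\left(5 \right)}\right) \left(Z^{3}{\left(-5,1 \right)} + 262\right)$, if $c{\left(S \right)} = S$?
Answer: $\frac{11666743}{4672} \approx 2497.2$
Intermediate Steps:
$z = \frac{336}{73}$ ($z = - \frac{336}{-73} = \left(-336\right) \left(- \frac{1}{73}\right) = \frac{336}{73} \approx 4.6027$)
$Z{\left(p,b \right)} = \frac{b p}{4}$ ($Z{\left(p,b \right)} = \frac{p b}{4} = \frac{b p}{4}$)
$\left(z + c{\left(5 \right)}\right) \left(Z^{3}{\left(-5,1 \right)} + 262\right) = \left(\frac{336}{73} + 5\right) \left(\left(\frac{1}{4} \cdot 1 \left(-5\right)\right)^{3} + 262\right) = \frac{701 \left(\left(- \frac{5}{4}\right)^{3} + 262\right)}{73} = \frac{701 \left(- \frac{125}{64} + 262\right)}{73} = \frac{701}{73} \cdot \frac{16643}{64} = \frac{11666743}{4672}$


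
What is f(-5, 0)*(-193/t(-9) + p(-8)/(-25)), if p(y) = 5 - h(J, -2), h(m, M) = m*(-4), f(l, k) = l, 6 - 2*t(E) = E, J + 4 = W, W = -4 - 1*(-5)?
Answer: 1909/15 ≈ 127.27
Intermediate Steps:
W = 1 (W = -4 + 5 = 1)
J = -3 (J = -4 + 1 = -3)
t(E) = 3 - E/2
h(m, M) = -4*m
p(y) = -7 (p(y) = 5 - (-4)*(-3) = 5 - 1*12 = 5 - 12 = -7)
f(-5, 0)*(-193/t(-9) + p(-8)/(-25)) = -5*(-193/(3 - 1/2*(-9)) - 7/(-25)) = -5*(-193/(3 + 9/2) - 7*(-1/25)) = -5*(-193/15/2 + 7/25) = -5*(-193*2/15 + 7/25) = -5*(-386/15 + 7/25) = -5*(-1909/75) = 1909/15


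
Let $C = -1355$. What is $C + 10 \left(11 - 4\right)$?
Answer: $-1285$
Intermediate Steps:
$C + 10 \left(11 - 4\right) = -1355 + 10 \left(11 - 4\right) = -1355 + 10 \cdot 7 = -1355 + 70 = -1285$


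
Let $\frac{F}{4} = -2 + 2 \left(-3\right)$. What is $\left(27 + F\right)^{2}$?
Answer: $25$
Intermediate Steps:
$F = -32$ ($F = 4 \left(-2 + 2 \left(-3\right)\right) = 4 \left(-2 - 6\right) = 4 \left(-8\right) = -32$)
$\left(27 + F\right)^{2} = \left(27 - 32\right)^{2} = \left(-5\right)^{2} = 25$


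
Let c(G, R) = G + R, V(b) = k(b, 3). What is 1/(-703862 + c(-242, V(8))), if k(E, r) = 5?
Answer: -1/704099 ≈ -1.4203e-6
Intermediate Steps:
V(b) = 5
1/(-703862 + c(-242, V(8))) = 1/(-703862 + (-242 + 5)) = 1/(-703862 - 237) = 1/(-704099) = -1/704099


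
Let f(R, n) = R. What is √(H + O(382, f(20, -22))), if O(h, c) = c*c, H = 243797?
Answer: 3*√27133 ≈ 494.16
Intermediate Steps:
O(h, c) = c²
√(H + O(382, f(20, -22))) = √(243797 + 20²) = √(243797 + 400) = √244197 = 3*√27133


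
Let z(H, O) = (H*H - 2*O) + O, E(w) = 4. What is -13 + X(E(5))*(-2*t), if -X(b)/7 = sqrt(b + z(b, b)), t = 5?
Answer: 267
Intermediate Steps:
z(H, O) = H**2 - O (z(H, O) = (H**2 - 2*O) + O = H**2 - O)
X(b) = -7*sqrt(b**2) (X(b) = -7*sqrt(b + (b**2 - b)) = -7*sqrt(b**2))
-13 + X(E(5))*(-2*t) = -13 + (-7*sqrt(4**2))*(-2*5) = -13 - 7*sqrt(16)*(-10) = -13 - 7*4*(-10) = -13 - 28*(-10) = -13 + 280 = 267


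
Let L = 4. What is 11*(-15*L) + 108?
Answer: -552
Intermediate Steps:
11*(-15*L) + 108 = 11*(-15*4) + 108 = 11*(-60) + 108 = -660 + 108 = -552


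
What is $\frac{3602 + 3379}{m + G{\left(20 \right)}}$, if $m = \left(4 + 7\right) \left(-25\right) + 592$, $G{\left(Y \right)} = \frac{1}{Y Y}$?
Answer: $\frac{930800}{42267} \approx 22.022$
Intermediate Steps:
$G{\left(Y \right)} = \frac{1}{Y^{2}}$
$m = 317$ ($m = 11 \left(-25\right) + 592 = -275 + 592 = 317$)
$\frac{3602 + 3379}{m + G{\left(20 \right)}} = \frac{3602 + 3379}{317 + \frac{1}{400}} = \frac{6981}{317 + \frac{1}{400}} = \frac{6981}{\frac{126801}{400}} = 6981 \cdot \frac{400}{126801} = \frac{930800}{42267}$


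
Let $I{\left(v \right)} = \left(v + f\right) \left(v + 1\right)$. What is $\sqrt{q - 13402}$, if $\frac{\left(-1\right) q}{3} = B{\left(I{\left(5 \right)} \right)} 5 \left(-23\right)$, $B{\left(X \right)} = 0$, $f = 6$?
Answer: $i \sqrt{13402} \approx 115.77 i$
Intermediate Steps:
$I{\left(v \right)} = \left(1 + v\right) \left(6 + v\right)$ ($I{\left(v \right)} = \left(v + 6\right) \left(v + 1\right) = \left(6 + v\right) \left(1 + v\right) = \left(1 + v\right) \left(6 + v\right)$)
$q = 0$ ($q = - 3 \cdot 0 \cdot 5 \left(-23\right) = - 3 \cdot 0 \left(-23\right) = \left(-3\right) 0 = 0$)
$\sqrt{q - 13402} = \sqrt{0 - 13402} = \sqrt{-13402} = i \sqrt{13402}$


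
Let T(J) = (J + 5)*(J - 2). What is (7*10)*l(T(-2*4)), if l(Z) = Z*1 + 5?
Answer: 2450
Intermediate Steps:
T(J) = (-2 + J)*(5 + J) (T(J) = (5 + J)*(-2 + J) = (-2 + J)*(5 + J))
l(Z) = 5 + Z (l(Z) = Z + 5 = 5 + Z)
(7*10)*l(T(-2*4)) = (7*10)*(5 + (-10 + (-2*4)**2 + 3*(-2*4))) = 70*(5 + (-10 + (-8)**2 + 3*(-8))) = 70*(5 + (-10 + 64 - 24)) = 70*(5 + 30) = 70*35 = 2450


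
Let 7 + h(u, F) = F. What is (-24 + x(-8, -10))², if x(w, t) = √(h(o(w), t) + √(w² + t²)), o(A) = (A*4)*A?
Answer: (24 - √(-17 + 2*√41))² ≈ 571.81 - 98.297*I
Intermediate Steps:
o(A) = 4*A² (o(A) = (4*A)*A = 4*A²)
h(u, F) = -7 + F
x(w, t) = √(-7 + t + √(t² + w²)) (x(w, t) = √((-7 + t) + √(w² + t²)) = √((-7 + t) + √(t² + w²)) = √(-7 + t + √(t² + w²)))
(-24 + x(-8, -10))² = (-24 + √(-7 - 10 + √((-10)² + (-8)²)))² = (-24 + √(-7 - 10 + √(100 + 64)))² = (-24 + √(-7 - 10 + √164))² = (-24 + √(-7 - 10 + 2*√41))² = (-24 + √(-17 + 2*√41))²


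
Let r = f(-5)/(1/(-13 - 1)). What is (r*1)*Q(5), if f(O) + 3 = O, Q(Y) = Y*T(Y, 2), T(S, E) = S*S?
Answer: 14000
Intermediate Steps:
T(S, E) = S²
Q(Y) = Y³ (Q(Y) = Y*Y² = Y³)
f(O) = -3 + O
r = 112 (r = (-3 - 5)/(1/(-13 - 1)) = -8/(1/(-14)) = -8/(-1/14) = -8*(-14) = 112)
(r*1)*Q(5) = (112*1)*5³ = 112*125 = 14000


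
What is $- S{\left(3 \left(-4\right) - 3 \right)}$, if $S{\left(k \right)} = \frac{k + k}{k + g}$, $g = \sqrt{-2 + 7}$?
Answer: $- \frac{45}{22} - \frac{3 \sqrt{5}}{22} \approx -2.3504$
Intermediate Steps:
$g = \sqrt{5} \approx 2.2361$
$S{\left(k \right)} = \frac{2 k}{k + \sqrt{5}}$ ($S{\left(k \right)} = \frac{k + k}{k + \sqrt{5}} = \frac{2 k}{k + \sqrt{5}}$)
$- S{\left(3 \left(-4\right) - 3 \right)} = - \frac{2 \left(3 \left(-4\right) - 3\right)}{\left(3 \left(-4\right) - 3\right) + \sqrt{5}} = - \frac{2 \left(-12 - 3\right)}{\left(-12 - 3\right) + \sqrt{5}} = - \frac{2 \left(-15\right)}{-15 + \sqrt{5}} = - \frac{-30}{-15 + \sqrt{5}} = \frac{30}{-15 + \sqrt{5}}$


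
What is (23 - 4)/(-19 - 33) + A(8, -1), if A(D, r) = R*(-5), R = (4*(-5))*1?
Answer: 5181/52 ≈ 99.635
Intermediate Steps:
R = -20 (R = -20*1 = -20)
A(D, r) = 100 (A(D, r) = -20*(-5) = 100)
(23 - 4)/(-19 - 33) + A(8, -1) = (23 - 4)/(-19 - 33) + 100 = 19/(-52) + 100 = 19*(-1/52) + 100 = -19/52 + 100 = 5181/52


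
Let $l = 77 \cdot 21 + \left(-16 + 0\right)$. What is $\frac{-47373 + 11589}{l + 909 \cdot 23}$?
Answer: $- \frac{8946}{5627} \approx -1.5898$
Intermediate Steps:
$l = 1601$ ($l = 1617 - 16 = 1601$)
$\frac{-47373 + 11589}{l + 909 \cdot 23} = \frac{-47373 + 11589}{1601 + 909 \cdot 23} = - \frac{35784}{1601 + 20907} = - \frac{35784}{22508} = \left(-35784\right) \frac{1}{22508} = - \frac{8946}{5627}$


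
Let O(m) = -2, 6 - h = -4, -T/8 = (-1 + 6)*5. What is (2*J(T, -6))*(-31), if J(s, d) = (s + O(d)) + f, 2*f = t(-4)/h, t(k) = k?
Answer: 62682/5 ≈ 12536.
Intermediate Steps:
T = -200 (T = -8*(-1 + 6)*5 = -40*5 = -8*25 = -200)
h = 10 (h = 6 - 1*(-4) = 6 + 4 = 10)
f = -⅕ (f = (-4/10)/2 = (-4*⅒)/2 = (½)*(-⅖) = -⅕ ≈ -0.20000)
J(s, d) = -11/5 + s (J(s, d) = (s - 2) - ⅕ = (-2 + s) - ⅕ = -11/5 + s)
(2*J(T, -6))*(-31) = (2*(-11/5 - 200))*(-31) = (2*(-1011/5))*(-31) = -2022/5*(-31) = 62682/5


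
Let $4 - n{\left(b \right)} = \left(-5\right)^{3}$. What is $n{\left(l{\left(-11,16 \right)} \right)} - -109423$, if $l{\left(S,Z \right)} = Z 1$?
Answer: $109552$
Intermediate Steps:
$l{\left(S,Z \right)} = Z$
$n{\left(b \right)} = 129$ ($n{\left(b \right)} = 4 - \left(-5\right)^{3} = 4 - -125 = 4 + 125 = 129$)
$n{\left(l{\left(-11,16 \right)} \right)} - -109423 = 129 - -109423 = 129 + 109423 = 109552$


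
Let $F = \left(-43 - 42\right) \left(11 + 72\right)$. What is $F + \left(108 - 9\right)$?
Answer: $-6956$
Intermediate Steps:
$F = -7055$ ($F = \left(-85\right) 83 = -7055$)
$F + \left(108 - 9\right) = -7055 + \left(108 - 9\right) = -7055 + 99 = -6956$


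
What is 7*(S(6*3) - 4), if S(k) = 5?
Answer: 7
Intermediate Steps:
7*(S(6*3) - 4) = 7*(5 - 4) = 7*1 = 7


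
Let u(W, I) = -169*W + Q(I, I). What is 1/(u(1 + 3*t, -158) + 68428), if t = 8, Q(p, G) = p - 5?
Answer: 1/64040 ≈ 1.5615e-5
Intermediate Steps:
Q(p, G) = -5 + p
u(W, I) = -5 + I - 169*W (u(W, I) = -169*W + (-5 + I) = -5 + I - 169*W)
1/(u(1 + 3*t, -158) + 68428) = 1/((-5 - 158 - 169*(1 + 3*8)) + 68428) = 1/((-5 - 158 - 169*(1 + 24)) + 68428) = 1/((-5 - 158 - 169*25) + 68428) = 1/((-5 - 158 - 4225) + 68428) = 1/(-4388 + 68428) = 1/64040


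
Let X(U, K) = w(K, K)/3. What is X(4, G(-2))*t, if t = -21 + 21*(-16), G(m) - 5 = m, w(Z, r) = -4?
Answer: 476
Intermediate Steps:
G(m) = 5 + m
X(U, K) = -4/3
t = -357 (t = -21 - 336 = -357)
X(4, G(-2))*t = -4/3*(-357) = 476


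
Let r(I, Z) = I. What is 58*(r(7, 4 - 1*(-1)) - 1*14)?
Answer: -406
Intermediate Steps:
58*(r(7, 4 - 1*(-1)) - 1*14) = 58*(7 - 1*14) = 58*(7 - 14) = 58*(-7) = -406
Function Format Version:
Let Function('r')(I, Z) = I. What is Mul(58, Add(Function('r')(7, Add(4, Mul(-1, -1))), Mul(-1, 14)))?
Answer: -406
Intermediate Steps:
Mul(58, Add(Function('r')(7, Add(4, Mul(-1, -1))), Mul(-1, 14))) = Mul(58, Add(7, Mul(-1, 14))) = Mul(58, Add(7, -14)) = Mul(58, -7) = -406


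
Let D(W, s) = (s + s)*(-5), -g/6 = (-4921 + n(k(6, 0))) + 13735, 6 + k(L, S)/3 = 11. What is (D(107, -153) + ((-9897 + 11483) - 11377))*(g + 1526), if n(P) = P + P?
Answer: 425755418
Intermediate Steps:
k(L, S) = 15 (k(L, S) = -18 + 3*11 = -18 + 33 = 15)
n(P) = 2*P
g = -53064 (g = -6*((-4921 + 2*15) + 13735) = -6*((-4921 + 30) + 13735) = -6*(-4891 + 13735) = -6*8844 = -53064)
D(W, s) = -10*s (D(W, s) = (2*s)*(-5) = -10*s)
(D(107, -153) + ((-9897 + 11483) - 11377))*(g + 1526) = (-10*(-153) + ((-9897 + 11483) - 11377))*(-53064 + 1526) = (1530 + (1586 - 11377))*(-51538) = (1530 - 9791)*(-51538) = -8261*(-51538) = 425755418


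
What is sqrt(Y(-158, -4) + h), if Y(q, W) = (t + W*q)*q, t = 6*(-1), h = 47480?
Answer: 2*I*sqrt(12857) ≈ 226.78*I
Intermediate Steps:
t = -6
Y(q, W) = q*(-6 + W*q) (Y(q, W) = (-6 + W*q)*q = q*(-6 + W*q))
sqrt(Y(-158, -4) + h) = sqrt(-158*(-6 - 4*(-158)) + 47480) = sqrt(-158*(-6 + 632) + 47480) = sqrt(-158*626 + 47480) = sqrt(-98908 + 47480) = sqrt(-51428) = 2*I*sqrt(12857)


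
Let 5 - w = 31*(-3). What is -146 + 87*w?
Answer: 8380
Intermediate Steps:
w = 98 (w = 5 - 31*(-3) = 5 - 1*(-93) = 5 + 93 = 98)
-146 + 87*w = -146 + 87*98 = -146 + 8526 = 8380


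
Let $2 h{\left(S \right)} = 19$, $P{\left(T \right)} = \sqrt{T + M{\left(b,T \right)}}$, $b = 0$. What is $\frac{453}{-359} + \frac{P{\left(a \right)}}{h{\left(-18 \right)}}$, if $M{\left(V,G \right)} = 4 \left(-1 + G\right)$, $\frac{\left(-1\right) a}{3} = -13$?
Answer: $- \frac{453}{359} + \frac{2 \sqrt{191}}{19} \approx 0.19293$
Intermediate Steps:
$a = 39$ ($a = \left(-3\right) \left(-13\right) = 39$)
$M{\left(V,G \right)} = -4 + 4 G$
$P{\left(T \right)} = \sqrt{-4 + 5 T}$ ($P{\left(T \right)} = \sqrt{T + \left(-4 + 4 T\right)} = \sqrt{-4 + 5 T}$)
$h{\left(S \right)} = \frac{19}{2}$ ($h{\left(S \right)} = \frac{1}{2} \cdot 19 = \frac{19}{2}$)
$\frac{453}{-359} + \frac{P{\left(a \right)}}{h{\left(-18 \right)}} = \frac{453}{-359} + \frac{\sqrt{-4 + 5 \cdot 39}}{\frac{19}{2}} = 453 \left(- \frac{1}{359}\right) + \sqrt{-4 + 195} \cdot \frac{2}{19} = - \frac{453}{359} + \sqrt{191} \cdot \frac{2}{19} = - \frac{453}{359} + \frac{2 \sqrt{191}}{19}$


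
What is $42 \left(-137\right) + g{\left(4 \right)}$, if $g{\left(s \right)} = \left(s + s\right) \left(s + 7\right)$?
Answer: $-5666$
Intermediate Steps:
$g{\left(s \right)} = 2 s \left(7 + s\right)$
$42 \left(-137\right) + g{\left(4 \right)} = 42 \left(-137\right) + 2 \cdot 4 \left(7 + 4\right) = -5754 + 2 \cdot 4 \cdot 11 = -5754 + 88 = -5666$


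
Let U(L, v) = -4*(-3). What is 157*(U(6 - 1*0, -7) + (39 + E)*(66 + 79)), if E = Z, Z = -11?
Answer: 639304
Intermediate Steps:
U(L, v) = 12
E = -11
157*(U(6 - 1*0, -7) + (39 + E)*(66 + 79)) = 157*(12 + (39 - 11)*(66 + 79)) = 157*(12 + 28*145) = 157*(12 + 4060) = 157*4072 = 639304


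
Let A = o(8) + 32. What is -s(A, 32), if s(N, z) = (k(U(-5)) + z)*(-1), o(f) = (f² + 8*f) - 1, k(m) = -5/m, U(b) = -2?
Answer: 69/2 ≈ 34.500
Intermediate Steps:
o(f) = -1 + f² + 8*f
A = 159 (A = (-1 + 8² + 8*8) + 32 = (-1 + 64 + 64) + 32 = 127 + 32 = 159)
s(N, z) = -5/2 - z (s(N, z) = (-5/(-2) + z)*(-1) = (-5*(-½) + z)*(-1) = (5/2 + z)*(-1) = -5/2 - z)
-s(A, 32) = -(-5/2 - 1*32) = -(-5/2 - 32) = -1*(-69/2) = 69/2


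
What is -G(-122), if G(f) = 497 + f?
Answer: -375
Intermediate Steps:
-G(-122) = -(497 - 122) = -1*375 = -375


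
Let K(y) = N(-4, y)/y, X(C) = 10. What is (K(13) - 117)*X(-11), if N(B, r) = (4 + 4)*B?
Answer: -15530/13 ≈ -1194.6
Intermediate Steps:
N(B, r) = 8*B
K(y) = -32/y (K(y) = (8*(-4))/y = -32/y)
(K(13) - 117)*X(-11) = (-32/13 - 117)*10 = -1553/13*10 = -15530/13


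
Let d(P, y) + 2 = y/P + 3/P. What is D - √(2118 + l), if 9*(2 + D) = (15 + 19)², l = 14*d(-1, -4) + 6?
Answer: 1138/9 - √2110 ≈ 80.510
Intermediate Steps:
d(P, y) = -2 + 3/P + y/P (d(P, y) = -2 + (y/P + 3/P) = -2 + (3/P + y/P) = -2 + 3/P + y/P)
l = -8 (l = 14*((3 - 4 - 2*(-1))/(-1)) + 6 = 14*(-(3 - 4 + 2)) + 6 = 14*(-1*1) + 6 = 14*(-1) + 6 = -14 + 6 = -8)
D = 1138/9 (D = -2 + (15 + 19)²/9 = -2 + (⅑)*34² = -2 + (⅑)*1156 = -2 + 1156/9 = 1138/9 ≈ 126.44)
D - √(2118 + l) = 1138/9 - √(2118 - 8) = 1138/9 - √2110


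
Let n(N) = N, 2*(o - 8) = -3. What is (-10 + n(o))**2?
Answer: 49/4 ≈ 12.250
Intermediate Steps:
o = 13/2 (o = 8 + (1/2)*(-3) = 8 - 3/2 = 13/2 ≈ 6.5000)
(-10 + n(o))**2 = (-10 + 13/2)**2 = (-7/2)**2 = 49/4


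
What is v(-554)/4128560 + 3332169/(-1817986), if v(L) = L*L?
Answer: -1649886331933/938208035020 ≈ -1.7586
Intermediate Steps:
v(L) = L²
v(-554)/4128560 + 3332169/(-1817986) = (-554)²/4128560 + 3332169/(-1817986) = 306916*(1/4128560) + 3332169*(-1/1817986) = 76729/1032140 - 3332169/1817986 = -1649886331933/938208035020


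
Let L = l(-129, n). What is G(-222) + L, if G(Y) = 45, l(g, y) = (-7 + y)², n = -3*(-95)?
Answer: 77329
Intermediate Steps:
n = 285
L = 77284 (L = (-7 + 285)² = 278² = 77284)
G(-222) + L = 45 + 77284 = 77329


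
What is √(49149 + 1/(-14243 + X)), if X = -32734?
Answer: 2*√27115976703711/46977 ≈ 221.70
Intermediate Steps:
√(49149 + 1/(-14243 + X)) = √(49149 + 1/(-14243 - 32734)) = √(49149 + 1/(-46977)) = √(49149 - 1/46977) = √(2308872572/46977) = 2*√27115976703711/46977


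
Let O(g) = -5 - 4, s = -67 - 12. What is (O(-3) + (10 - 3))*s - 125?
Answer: 33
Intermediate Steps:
s = -79
O(g) = -9
(O(-3) + (10 - 3))*s - 125 = (-9 + (10 - 3))*(-79) - 125 = (-9 + 7)*(-79) - 125 = -2*(-79) - 125 = 158 - 125 = 33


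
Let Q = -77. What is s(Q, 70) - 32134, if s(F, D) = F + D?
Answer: -32141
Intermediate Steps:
s(F, D) = D + F
s(Q, 70) - 32134 = (70 - 77) - 32134 = -7 - 32134 = -32141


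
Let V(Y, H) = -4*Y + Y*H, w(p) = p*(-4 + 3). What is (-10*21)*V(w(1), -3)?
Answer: -1470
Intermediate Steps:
w(p) = -p (w(p) = p*(-1) = -p)
V(Y, H) = -4*Y + H*Y
(-10*21)*V(w(1), -3) = (-10*21)*((-1*1)*(-4 - 3)) = -(-210)*(-7) = -210*7 = -1470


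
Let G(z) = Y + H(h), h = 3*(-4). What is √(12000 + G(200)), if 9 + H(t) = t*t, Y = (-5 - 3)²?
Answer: √12199 ≈ 110.45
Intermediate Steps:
h = -12
Y = 64 (Y = (-8)² = 64)
H(t) = -9 + t² (H(t) = -9 + t*t = -9 + t²)
G(z) = 199 (G(z) = 64 + (-9 + (-12)²) = 64 + (-9 + 144) = 64 + 135 = 199)
√(12000 + G(200)) = √(12000 + 199) = √12199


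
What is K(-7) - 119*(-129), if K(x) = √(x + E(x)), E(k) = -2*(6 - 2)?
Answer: 15351 + I*√15 ≈ 15351.0 + 3.873*I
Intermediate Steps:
E(k) = -8 (E(k) = -2*4 = -8)
K(x) = √(-8 + x) (K(x) = √(x - 8) = √(-8 + x))
K(-7) - 119*(-129) = √(-8 - 7) - 119*(-129) = √(-15) + 15351 = I*√15 + 15351 = 15351 + I*√15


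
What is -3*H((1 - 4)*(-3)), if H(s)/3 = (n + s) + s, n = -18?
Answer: 0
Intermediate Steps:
H(s) = -54 + 6*s (H(s) = 3*((-18 + s) + s) = 3*(-18 + 2*s) = -54 + 6*s)
-3*H((1 - 4)*(-3)) = -3*(-54 + 6*((1 - 4)*(-3))) = -3*(-54 + 6*(-3*(-3))) = -3*(-54 + 6*9) = -3*(-54 + 54) = -3*0 = 0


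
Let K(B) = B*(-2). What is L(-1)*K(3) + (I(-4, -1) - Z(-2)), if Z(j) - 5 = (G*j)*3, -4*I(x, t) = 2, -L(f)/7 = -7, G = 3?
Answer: -563/2 ≈ -281.50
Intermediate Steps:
L(f) = 49 (L(f) = -7*(-7) = 49)
I(x, t) = -1/2 (I(x, t) = -1/4*2 = -1/2)
Z(j) = 5 + 9*j (Z(j) = 5 + (3*j)*3 = 5 + 9*j)
K(B) = -2*B
L(-1)*K(3) + (I(-4, -1) - Z(-2)) = 49*(-2*3) + (-1/2 - (5 + 9*(-2))) = 49*(-6) + (-1/2 - (5 - 18)) = -294 + (-1/2 - 1*(-13)) = -294 + (-1/2 + 13) = -294 + 25/2 = -563/2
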